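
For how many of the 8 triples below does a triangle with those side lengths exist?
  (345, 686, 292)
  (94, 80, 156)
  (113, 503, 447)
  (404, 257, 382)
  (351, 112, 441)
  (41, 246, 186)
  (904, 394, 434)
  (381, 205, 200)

5

(292,345,686): 292+345 ≤ 686 → not valid
(80,94,156): 80+94 > 156 → valid
(113,447,503): 113+447 > 503 → valid
(257,382,404): 257+382 > 404 → valid
(112,351,441): 112+351 > 441 → valid
(41,186,246): 41+186 ≤ 246 → not valid
(394,434,904): 394+434 ≤ 904 → not valid
(200,205,381): 200+205 > 381 → valid
5 of the 8 triples form a triangle.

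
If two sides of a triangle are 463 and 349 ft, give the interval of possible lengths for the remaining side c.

114 < c < 812

By the triangle inequality, c must be less than 463 + 349 = 812 and greater than |463 − 349| = 114.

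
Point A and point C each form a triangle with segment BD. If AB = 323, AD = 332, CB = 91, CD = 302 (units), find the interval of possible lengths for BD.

211 < BD < 393

From triangle ABD: |323 − 332| < BD < 323 + 332, i.e. 9 < BD < 655.
From triangle CBD: 211 < BD < 393.
Both must hold, so BD lies in the intersection.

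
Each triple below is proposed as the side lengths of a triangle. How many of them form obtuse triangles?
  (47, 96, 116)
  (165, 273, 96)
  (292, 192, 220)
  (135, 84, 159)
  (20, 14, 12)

2

(47,96,116): 47²+96² = 11425 < 13456 = 116² → obtuse
(165,273,96): 96+165 ≤ 273, not a triangle
(292,192,220): 192²+220² = 85264 = 292² → right
(135,84,159): 84²+135² = 25281 = 159² → right
(20,14,12): 12²+14² = 340 < 400 = 20² → obtuse
2 of the 5 are obtuse.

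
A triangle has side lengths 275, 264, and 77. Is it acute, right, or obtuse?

Compare the square of the longest side to the sum of squares of the other two: 77² + 264² = 75625 = 275².

right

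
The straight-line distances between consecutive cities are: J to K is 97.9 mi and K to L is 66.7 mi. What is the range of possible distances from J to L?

31.2 ≤ JL ≤ 164.6 mi

By the triangle inequality, |97.9 − 66.7| ≤ JL ≤ 97.9 + 66.7.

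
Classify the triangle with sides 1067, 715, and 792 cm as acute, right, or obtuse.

right

Compare the square of the longest side to the sum of squares of the other two: 715² + 792² = 1138489 = 1067².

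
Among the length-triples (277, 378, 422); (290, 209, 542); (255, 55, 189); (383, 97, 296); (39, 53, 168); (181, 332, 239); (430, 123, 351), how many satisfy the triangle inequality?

(277,378,422): 277+378 > 422 → valid
(209,290,542): 209+290 ≤ 542 → not valid
(55,189,255): 55+189 ≤ 255 → not valid
(97,296,383): 97+296 > 383 → valid
(39,53,168): 39+53 ≤ 168 → not valid
(181,239,332): 181+239 > 332 → valid
(123,351,430): 123+351 > 430 → valid
4 of the 7 triples form a triangle.

4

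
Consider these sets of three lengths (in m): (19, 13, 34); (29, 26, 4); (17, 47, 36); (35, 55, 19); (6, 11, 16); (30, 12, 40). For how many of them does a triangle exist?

4

(13,19,34): 13+19 ≤ 34 → not valid
(4,26,29): 4+26 > 29 → valid
(17,36,47): 17+36 > 47 → valid
(19,35,55): 19+35 ≤ 55 → not valid
(6,11,16): 6+11 > 16 → valid
(12,30,40): 12+30 > 40 → valid
4 of the 6 triples form a triangle.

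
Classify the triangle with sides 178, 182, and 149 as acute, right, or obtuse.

Compare the square of the longest side to the sum of squares of the other two: 149² + 178² = 53885 > 33124 = 182².

acute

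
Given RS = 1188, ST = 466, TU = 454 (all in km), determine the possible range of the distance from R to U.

The maximum is all hops collinear in one direction: 1188 + 466 + 454 = 2108.
The longest hop is 1188; the others sum to 920. Folding the others back against it leaves at least 1188 − 920 = 268.

268 ≤ RU ≤ 2108 km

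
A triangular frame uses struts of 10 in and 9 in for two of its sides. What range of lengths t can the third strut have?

1 < t < 19

By the triangle inequality, t must be less than 10 + 9 = 19 and greater than |10 − 9| = 1.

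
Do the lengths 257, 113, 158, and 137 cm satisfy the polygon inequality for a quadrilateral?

A quadrilateral exists iff every side is shorter than the sum of the others — equivalently, the longest side is less than the sum of the rest.
Longest side 257 < 408 (sum of the remaining 3), so yes.

Yes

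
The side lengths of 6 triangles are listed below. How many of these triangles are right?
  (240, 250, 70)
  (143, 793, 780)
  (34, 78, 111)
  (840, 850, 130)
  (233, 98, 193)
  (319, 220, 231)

4

(240,250,70): 70²+240² = 62500 = 250² → right
(143,793,780): 143²+780² = 628849 = 793² → right
(34,78,111): 34²+78² = 7240 < 12321 = 111² → obtuse
(840,850,130): 130²+840² = 722500 = 850² → right
(233,98,193): 98²+193² = 46853 < 54289 = 233² → obtuse
(319,220,231): 220²+231² = 101761 = 319² → right
4 of the 6 are right.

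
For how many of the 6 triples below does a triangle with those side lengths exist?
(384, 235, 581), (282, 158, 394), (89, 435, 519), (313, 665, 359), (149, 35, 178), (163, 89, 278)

(235,384,581): 235+384 > 581 → valid
(158,282,394): 158+282 > 394 → valid
(89,435,519): 89+435 > 519 → valid
(313,359,665): 313+359 > 665 → valid
(35,149,178): 35+149 > 178 → valid
(89,163,278): 89+163 ≤ 278 → not valid
5 of the 6 triples form a triangle.

5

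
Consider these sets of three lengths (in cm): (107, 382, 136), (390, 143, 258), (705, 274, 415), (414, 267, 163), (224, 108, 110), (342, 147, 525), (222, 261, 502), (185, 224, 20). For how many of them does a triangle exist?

2

(107,136,382): 107+136 ≤ 382 → not valid
(143,258,390): 143+258 > 390 → valid
(274,415,705): 274+415 ≤ 705 → not valid
(163,267,414): 163+267 > 414 → valid
(108,110,224): 108+110 ≤ 224 → not valid
(147,342,525): 147+342 ≤ 525 → not valid
(222,261,502): 222+261 ≤ 502 → not valid
(20,185,224): 20+185 ≤ 224 → not valid
2 of the 8 triples form a triangle.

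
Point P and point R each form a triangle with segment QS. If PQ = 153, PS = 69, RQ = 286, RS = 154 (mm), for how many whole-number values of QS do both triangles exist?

From triangle PQS: 84 < QS < 222.
From triangle RQS: 132 < QS < 440.
Intersection: 132 < QS < 222, so integers 133 through 221: 89 values.

89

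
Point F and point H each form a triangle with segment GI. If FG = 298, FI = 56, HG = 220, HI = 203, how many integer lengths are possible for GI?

111

From triangle FGI: 242 < GI < 354.
From triangle HGI: 17 < GI < 423.
Intersection: 242 < GI < 354, so integers 243 through 353: 111 values.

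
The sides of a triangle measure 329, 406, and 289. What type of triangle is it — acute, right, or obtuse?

acute

Compare the square of the longest side to the sum of squares of the other two: 289² + 329² = 191762 > 164836 = 406².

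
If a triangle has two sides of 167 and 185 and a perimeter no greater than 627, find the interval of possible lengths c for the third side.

Triangle inequality alone gives 18 < c < 352.
The perimeter condition gives c ≤ 627 − 167 − 185 = 275.
Intersecting the two: 18 < c ≤ 275.

18 < c ≤ 275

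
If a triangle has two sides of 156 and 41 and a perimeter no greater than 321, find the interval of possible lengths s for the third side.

115 < s ≤ 124

Triangle inequality alone gives 115 < s < 197.
The perimeter condition gives s ≤ 321 − 156 − 41 = 124.
Intersecting the two: 115 < s ≤ 124.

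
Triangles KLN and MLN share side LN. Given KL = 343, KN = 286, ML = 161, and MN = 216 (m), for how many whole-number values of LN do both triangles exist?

From triangle KLN: 57 < LN < 629.
From triangle MLN: 55 < LN < 377.
Intersection: 57 < LN < 377, so integers 58 through 376: 319 values.

319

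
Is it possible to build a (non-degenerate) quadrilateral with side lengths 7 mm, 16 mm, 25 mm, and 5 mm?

A quadrilateral exists iff every side is shorter than the sum of the others — equivalently, the longest side is less than the sum of the rest.
Longest side 25 < 28 (sum of the remaining 3), so yes.

Yes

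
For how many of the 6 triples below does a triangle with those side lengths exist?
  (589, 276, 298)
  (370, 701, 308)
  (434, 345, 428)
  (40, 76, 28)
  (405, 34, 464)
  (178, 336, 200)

2

(276,298,589): 276+298 ≤ 589 → not valid
(308,370,701): 308+370 ≤ 701 → not valid
(345,428,434): 345+428 > 434 → valid
(28,40,76): 28+40 ≤ 76 → not valid
(34,405,464): 34+405 ≤ 464 → not valid
(178,200,336): 178+200 > 336 → valid
2 of the 6 triples form a triangle.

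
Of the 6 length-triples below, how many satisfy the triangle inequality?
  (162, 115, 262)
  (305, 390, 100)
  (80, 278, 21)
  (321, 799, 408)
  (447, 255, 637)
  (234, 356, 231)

(115,162,262): 115+162 > 262 → valid
(100,305,390): 100+305 > 390 → valid
(21,80,278): 21+80 ≤ 278 → not valid
(321,408,799): 321+408 ≤ 799 → not valid
(255,447,637): 255+447 > 637 → valid
(231,234,356): 231+234 > 356 → valid
4 of the 6 triples form a triangle.

4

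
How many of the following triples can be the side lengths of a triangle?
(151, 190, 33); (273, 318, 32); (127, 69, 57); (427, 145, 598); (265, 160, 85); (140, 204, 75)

(33,151,190): 33+151 ≤ 190 → not valid
(32,273,318): 32+273 ≤ 318 → not valid
(57,69,127): 57+69 ≤ 127 → not valid
(145,427,598): 145+427 ≤ 598 → not valid
(85,160,265): 85+160 ≤ 265 → not valid
(75,140,204): 75+140 > 204 → valid
1 of the 6 triples forms a triangle.

1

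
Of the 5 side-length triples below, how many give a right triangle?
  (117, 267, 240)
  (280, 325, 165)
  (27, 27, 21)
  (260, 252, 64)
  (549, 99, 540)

4

(117,267,240): 117²+240² = 71289 = 267² → right
(280,325,165): 165²+280² = 105625 = 325² → right
(27,27,21): 21²+27² = 1170 > 729 = 27² → acute
(260,252,64): 64²+252² = 67600 = 260² → right
(549,99,540): 99²+540² = 301401 = 549² → right
4 of the 5 are right.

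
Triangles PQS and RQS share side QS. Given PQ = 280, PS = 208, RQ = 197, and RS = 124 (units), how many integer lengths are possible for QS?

From triangle PQS: 72 < QS < 488.
From triangle RQS: 73 < QS < 321.
Intersection: 73 < QS < 321, so integers 74 through 320: 247 values.

247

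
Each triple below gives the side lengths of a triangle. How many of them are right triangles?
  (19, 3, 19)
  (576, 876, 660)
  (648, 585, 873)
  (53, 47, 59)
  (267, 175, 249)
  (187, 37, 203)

(19,3,19): 3²+19² = 370 > 361 = 19² → acute
(576,876,660): 576²+660² = 767376 = 876² → right
(648,585,873): 585²+648² = 762129 = 873² → right
(53,47,59): 47²+53² = 5018 > 3481 = 59² → acute
(267,175,249): 175²+249² = 92626 > 71289 = 267² → acute
(187,37,203): 37²+187² = 36338 < 41209 = 203² → obtuse
2 of the 6 are right.

2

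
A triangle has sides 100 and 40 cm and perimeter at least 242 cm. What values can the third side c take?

102 ≤ c < 140

Triangle inequality alone gives 60 < c < 140.
The perimeter condition gives c ≥ 242 − 100 − 40 = 102.
Intersecting the two: 102 ≤ c < 140.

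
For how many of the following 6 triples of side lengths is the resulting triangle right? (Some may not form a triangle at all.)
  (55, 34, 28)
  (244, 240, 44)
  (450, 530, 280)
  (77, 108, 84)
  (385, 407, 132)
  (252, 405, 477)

4

(55,34,28): 28²+34² = 1940 < 3025 = 55² → obtuse
(244,240,44): 44²+240² = 59536 = 244² → right
(450,530,280): 280²+450² = 280900 = 530² → right
(77,108,84): 77²+84² = 12985 > 11664 = 108² → acute
(385,407,132): 132²+385² = 165649 = 407² → right
(252,405,477): 252²+405² = 227529 = 477² → right
4 of the 6 are right.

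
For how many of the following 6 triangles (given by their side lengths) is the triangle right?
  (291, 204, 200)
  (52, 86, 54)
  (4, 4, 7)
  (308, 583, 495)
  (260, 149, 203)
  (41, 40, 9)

2

(291,204,200): 200²+204² = 81616 < 84681 = 291² → obtuse
(52,86,54): 52²+54² = 5620 < 7396 = 86² → obtuse
(4,4,7): 4²+4² = 32 < 49 = 7² → obtuse
(308,583,495): 308²+495² = 339889 = 583² → right
(260,149,203): 149²+203² = 63410 < 67600 = 260² → obtuse
(41,40,9): 9²+40² = 1681 = 41² → right
2 of the 6 are right.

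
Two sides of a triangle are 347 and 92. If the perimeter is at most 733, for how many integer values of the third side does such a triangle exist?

39

Triangle inequality: 255 < x < 439. Perimeter ≤ 733 gives x ≤ 733 − 347 − 92 = 294.
So 255 < x ≤ 294; integers 256 through 294: 39 values.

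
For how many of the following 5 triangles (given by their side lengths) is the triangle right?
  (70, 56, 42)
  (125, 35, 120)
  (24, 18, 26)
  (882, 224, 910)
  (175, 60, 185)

(70,56,42): 42²+56² = 4900 = 70² → right
(125,35,120): 35²+120² = 15625 = 125² → right
(24,18,26): 18²+24² = 900 > 676 = 26² → acute
(882,224,910): 224²+882² = 828100 = 910² → right
(175,60,185): 60²+175² = 34225 = 185² → right
4 of the 5 are right.

4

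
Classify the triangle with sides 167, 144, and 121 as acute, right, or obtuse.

acute

Compare the square of the longest side to the sum of squares of the other two: 121² + 144² = 35377 > 27889 = 167².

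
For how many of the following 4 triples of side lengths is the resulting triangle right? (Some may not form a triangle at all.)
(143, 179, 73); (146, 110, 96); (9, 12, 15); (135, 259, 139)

(143,179,73): 73²+143² = 25778 < 32041 = 179² → obtuse
(146,110,96): 96²+110² = 21316 = 146² → right
(9,12,15): 9²+12² = 225 = 15² → right
(135,259,139): 135²+139² = 37546 < 67081 = 259² → obtuse
2 of the 4 are right.

2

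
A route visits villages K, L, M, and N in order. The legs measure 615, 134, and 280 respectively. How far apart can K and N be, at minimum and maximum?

201 ≤ KN ≤ 1029

The maximum is all hops collinear in one direction: 615 + 134 + 280 = 1029.
The longest hop is 615; the others sum to 414. Folding the others back against it leaves at least 615 − 414 = 201.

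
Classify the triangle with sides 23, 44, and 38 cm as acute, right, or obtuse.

Compare the square of the longest side to the sum of squares of the other two: 23² + 38² = 1973 > 1936 = 44².

acute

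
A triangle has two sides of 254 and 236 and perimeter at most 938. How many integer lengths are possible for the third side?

Triangle inequality: 18 < x < 490. Perimeter ≤ 938 gives x ≤ 938 − 254 − 236 = 448.
So 18 < x ≤ 448; integers 19 through 448: 430 values.

430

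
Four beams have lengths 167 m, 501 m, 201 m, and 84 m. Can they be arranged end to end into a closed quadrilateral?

No

For a quadrilateral, each side must be shorter than the sum of the others.
Here the longest side is 501, but the remaining 3 sides sum to only 452.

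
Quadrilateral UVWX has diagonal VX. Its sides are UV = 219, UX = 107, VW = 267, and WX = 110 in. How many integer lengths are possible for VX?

From triangle UVX: 112 < VX < 326.
From triangle WVX: 157 < VX < 377.
Intersection: 157 < VX < 326, so integers 158 through 325: 168 values.

168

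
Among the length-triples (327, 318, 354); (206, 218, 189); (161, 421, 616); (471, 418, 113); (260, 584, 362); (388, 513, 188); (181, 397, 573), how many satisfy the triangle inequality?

(318,327,354): 318+327 > 354 → valid
(189,206,218): 189+206 > 218 → valid
(161,421,616): 161+421 ≤ 616 → not valid
(113,418,471): 113+418 > 471 → valid
(260,362,584): 260+362 > 584 → valid
(188,388,513): 188+388 > 513 → valid
(181,397,573): 181+397 > 573 → valid
6 of the 7 triples form a triangle.

6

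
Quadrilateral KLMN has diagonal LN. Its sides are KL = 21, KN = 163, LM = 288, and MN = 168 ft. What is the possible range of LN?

From triangle KLN: |21 − 163| < LN < 21 + 163, i.e. 142 < LN < 184.
From triangle MLN: 120 < LN < 456.
Both must hold, so LN lies in the intersection.

142 < LN < 184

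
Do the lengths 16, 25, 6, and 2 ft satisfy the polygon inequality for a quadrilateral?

For a quadrilateral, each side must be shorter than the sum of the others.
Here the longest side is 25, but the remaining 3 sides sum to only 24.

No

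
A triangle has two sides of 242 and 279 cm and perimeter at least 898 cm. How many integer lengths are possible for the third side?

Triangle inequality: 37 < x < 521. Perimeter ≥ 898 gives x ≥ 898 − 242 − 279 = 377.
So 377 ≤ x < 521; integers 377 through 520: 144 values.

144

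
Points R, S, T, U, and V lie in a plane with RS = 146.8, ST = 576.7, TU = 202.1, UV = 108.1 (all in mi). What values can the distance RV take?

The maximum is all hops collinear in one direction: 146.8 + 576.7 + 202.1 + 108.1 = 1033.7.
The longest hop is 576.7; the others sum to 457.0. Folding the others back against it leaves at least 576.7 − 457.0 = 119.7.

119.7 ≤ RV ≤ 1033.7 mi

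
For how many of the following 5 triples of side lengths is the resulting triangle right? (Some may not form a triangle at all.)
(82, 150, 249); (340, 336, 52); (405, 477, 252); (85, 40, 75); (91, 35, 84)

(82,150,249): 82+150 ≤ 249, not a triangle
(340,336,52): 52²+336² = 115600 = 340² → right
(405,477,252): 252²+405² = 227529 = 477² → right
(85,40,75): 40²+75² = 7225 = 85² → right
(91,35,84): 35²+84² = 8281 = 91² → right
4 of the 5 are right.

4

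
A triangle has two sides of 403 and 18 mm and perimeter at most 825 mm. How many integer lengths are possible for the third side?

Triangle inequality: 385 < x < 421. Perimeter ≤ 825 gives x ≤ 825 − 403 − 18 = 404.
So 385 < x ≤ 404; integers 386 through 404: 19 values.

19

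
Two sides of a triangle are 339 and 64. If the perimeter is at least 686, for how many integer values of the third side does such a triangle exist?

Triangle inequality: 275 < x < 403. Perimeter ≥ 686 gives x ≥ 686 − 339 − 64 = 283.
So 283 ≤ x < 403; integers 283 through 402: 120 values.

120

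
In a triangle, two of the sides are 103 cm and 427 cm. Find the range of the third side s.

324 < s < 530

By the triangle inequality, s must be less than 103 + 427 = 530 and greater than |103 − 427| = 324.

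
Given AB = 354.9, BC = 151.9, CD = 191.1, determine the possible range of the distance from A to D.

The maximum is all hops collinear in one direction: 354.9 + 151.9 + 191.1 = 697.9.
The longest hop is 354.9; the others sum to 343.0. Folding the others back against it leaves at least 354.9 − 343.0 = 11.9.

11.9 ≤ AD ≤ 697.9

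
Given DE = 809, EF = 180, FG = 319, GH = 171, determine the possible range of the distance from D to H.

The maximum is all hops collinear in one direction: 809 + 180 + 319 + 171 = 1479.
The longest hop is 809; the others sum to 670. Folding the others back against it leaves at least 809 − 670 = 139.

139 ≤ DH ≤ 1479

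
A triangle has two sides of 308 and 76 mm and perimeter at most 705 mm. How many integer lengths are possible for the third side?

89

Triangle inequality: 232 < x < 384. Perimeter ≤ 705 gives x ≤ 705 − 308 − 76 = 321.
So 232 < x ≤ 321; integers 233 through 321: 89 values.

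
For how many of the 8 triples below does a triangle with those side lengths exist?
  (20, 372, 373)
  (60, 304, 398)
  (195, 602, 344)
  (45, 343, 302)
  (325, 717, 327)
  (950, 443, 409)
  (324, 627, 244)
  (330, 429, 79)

2

(20,372,373): 20+372 > 373 → valid
(60,304,398): 60+304 ≤ 398 → not valid
(195,344,602): 195+344 ≤ 602 → not valid
(45,302,343): 45+302 > 343 → valid
(325,327,717): 325+327 ≤ 717 → not valid
(409,443,950): 409+443 ≤ 950 → not valid
(244,324,627): 244+324 ≤ 627 → not valid
(79,330,429): 79+330 ≤ 429 → not valid
2 of the 8 triples form a triangle.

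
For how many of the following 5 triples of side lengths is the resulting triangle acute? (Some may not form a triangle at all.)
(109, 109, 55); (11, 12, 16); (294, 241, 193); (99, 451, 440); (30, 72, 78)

(109,109,55): 55²+109² = 14906 > 11881 = 109² → acute
(11,12,16): 11²+12² = 265 > 256 = 16² → acute
(294,241,193): 193²+241² = 95330 > 86436 = 294² → acute
(99,451,440): 99²+440² = 203401 = 451² → right
(30,72,78): 30²+72² = 6084 = 78² → right
3 of the 5 are acute.

3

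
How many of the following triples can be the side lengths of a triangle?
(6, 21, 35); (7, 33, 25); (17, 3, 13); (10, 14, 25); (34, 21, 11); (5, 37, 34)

1

(6,21,35): 6+21 ≤ 35 → not valid
(7,25,33): 7+25 ≤ 33 → not valid
(3,13,17): 3+13 ≤ 17 → not valid
(10,14,25): 10+14 ≤ 25 → not valid
(11,21,34): 11+21 ≤ 34 → not valid
(5,34,37): 5+34 > 37 → valid
1 of the 6 triples forms a triangle.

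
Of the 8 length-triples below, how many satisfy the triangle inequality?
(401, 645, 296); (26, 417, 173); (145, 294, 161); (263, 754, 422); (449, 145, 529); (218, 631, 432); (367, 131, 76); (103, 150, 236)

5

(296,401,645): 296+401 > 645 → valid
(26,173,417): 26+173 ≤ 417 → not valid
(145,161,294): 145+161 > 294 → valid
(263,422,754): 263+422 ≤ 754 → not valid
(145,449,529): 145+449 > 529 → valid
(218,432,631): 218+432 > 631 → valid
(76,131,367): 76+131 ≤ 367 → not valid
(103,150,236): 103+150 > 236 → valid
5 of the 8 triples form a triangle.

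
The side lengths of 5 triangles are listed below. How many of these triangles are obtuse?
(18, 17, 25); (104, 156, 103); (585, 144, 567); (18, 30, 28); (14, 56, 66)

(18,17,25): 17²+18² = 613 < 625 = 25² → obtuse
(104,156,103): 103²+104² = 21425 < 24336 = 156² → obtuse
(585,144,567): 144²+567² = 342225 = 585² → right
(18,30,28): 18²+28² = 1108 > 900 = 30² → acute
(14,56,66): 14²+56² = 3332 < 4356 = 66² → obtuse
3 of the 5 are obtuse.

3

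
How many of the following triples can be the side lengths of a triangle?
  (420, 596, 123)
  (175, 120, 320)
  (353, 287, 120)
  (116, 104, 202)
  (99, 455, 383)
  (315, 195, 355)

(123,420,596): 123+420 ≤ 596 → not valid
(120,175,320): 120+175 ≤ 320 → not valid
(120,287,353): 120+287 > 353 → valid
(104,116,202): 104+116 > 202 → valid
(99,383,455): 99+383 > 455 → valid
(195,315,355): 195+315 > 355 → valid
4 of the 6 triples form a triangle.

4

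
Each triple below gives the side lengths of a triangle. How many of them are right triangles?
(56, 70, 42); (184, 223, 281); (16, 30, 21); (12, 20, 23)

1

(56,70,42): 42²+56² = 4900 = 70² → right
(184,223,281): 184²+223² = 83585 > 78961 = 281² → acute
(16,30,21): 16²+21² = 697 < 900 = 30² → obtuse
(12,20,23): 12²+20² = 544 > 529 = 23² → acute
1 of the 4 is right.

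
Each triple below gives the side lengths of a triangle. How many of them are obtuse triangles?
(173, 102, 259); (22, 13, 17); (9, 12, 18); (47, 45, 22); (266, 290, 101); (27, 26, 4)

5

(173,102,259): 102²+173² = 40333 < 67081 = 259² → obtuse
(22,13,17): 13²+17² = 458 < 484 = 22² → obtuse
(9,12,18): 9²+12² = 225 < 324 = 18² → obtuse
(47,45,22): 22²+45² = 2509 > 2209 = 47² → acute
(266,290,101): 101²+266² = 80957 < 84100 = 290² → obtuse
(27,26,4): 4²+26² = 692 < 729 = 27² → obtuse
5 of the 6 are obtuse.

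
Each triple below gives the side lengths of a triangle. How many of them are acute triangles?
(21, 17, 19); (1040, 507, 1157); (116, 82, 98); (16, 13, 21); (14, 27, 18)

2

(21,17,19): 17²+19² = 650 > 441 = 21² → acute
(1040,507,1157): 507²+1040² = 1338649 = 1157² → right
(116,82,98): 82²+98² = 16328 > 13456 = 116² → acute
(16,13,21): 13²+16² = 425 < 441 = 21² → obtuse
(14,27,18): 14²+18² = 520 < 729 = 27² → obtuse
2 of the 5 are acute.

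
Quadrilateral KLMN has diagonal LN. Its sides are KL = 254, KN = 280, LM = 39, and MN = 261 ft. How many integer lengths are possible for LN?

77

From triangle KLN: 26 < LN < 534.
From triangle MLN: 222 < LN < 300.
Intersection: 222 < LN < 300, so integers 223 through 299: 77 values.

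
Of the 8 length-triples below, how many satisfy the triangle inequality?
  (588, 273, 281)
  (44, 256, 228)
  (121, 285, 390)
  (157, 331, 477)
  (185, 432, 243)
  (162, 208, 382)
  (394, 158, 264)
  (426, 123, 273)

(273,281,588): 273+281 ≤ 588 → not valid
(44,228,256): 44+228 > 256 → valid
(121,285,390): 121+285 > 390 → valid
(157,331,477): 157+331 > 477 → valid
(185,243,432): 185+243 ≤ 432 → not valid
(162,208,382): 162+208 ≤ 382 → not valid
(158,264,394): 158+264 > 394 → valid
(123,273,426): 123+273 ≤ 426 → not valid
4 of the 8 triples form a triangle.

4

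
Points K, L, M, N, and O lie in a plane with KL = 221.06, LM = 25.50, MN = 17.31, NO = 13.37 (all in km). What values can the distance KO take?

The maximum is all hops collinear in one direction: 221.06 + 25.50 + 17.31 + 13.37 = 277.24.
The longest hop is 221.06; the others sum to 56.18. Folding the others back against it leaves at least 221.06 − 56.18 = 164.88.

164.88 ≤ KO ≤ 277.24 km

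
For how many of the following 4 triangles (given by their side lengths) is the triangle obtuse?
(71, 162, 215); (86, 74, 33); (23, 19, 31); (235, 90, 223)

(71,162,215): 71²+162² = 31285 < 46225 = 215² → obtuse
(86,74,33): 33²+74² = 6565 < 7396 = 86² → obtuse
(23,19,31): 19²+23² = 890 < 961 = 31² → obtuse
(235,90,223): 90²+223² = 57829 > 55225 = 235² → acute
3 of the 4 are obtuse.

3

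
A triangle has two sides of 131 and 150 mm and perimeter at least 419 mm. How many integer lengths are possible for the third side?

Triangle inequality: 19 < x < 281. Perimeter ≥ 419 gives x ≥ 419 − 131 − 150 = 138.
So 138 ≤ x < 281; integers 138 through 280: 143 values.

143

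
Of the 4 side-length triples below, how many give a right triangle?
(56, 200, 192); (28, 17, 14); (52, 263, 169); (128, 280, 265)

1

(56,200,192): 56²+192² = 40000 = 200² → right
(28,17,14): 14²+17² = 485 < 784 = 28² → obtuse
(52,263,169): 52+169 ≤ 263, not a triangle
(128,280,265): 128²+265² = 86609 > 78400 = 280² → acute
1 of the 4 is right.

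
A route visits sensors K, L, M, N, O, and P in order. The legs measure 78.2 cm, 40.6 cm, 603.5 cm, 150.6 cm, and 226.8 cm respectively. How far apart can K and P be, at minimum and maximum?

107.3 ≤ KP ≤ 1099.7 cm

The maximum is all hops collinear in one direction: 78.2 + 40.6 + 603.5 + 150.6 + 226.8 = 1099.7.
The longest hop is 603.5; the others sum to 496.2. Folding the others back against it leaves at least 603.5 − 496.2 = 107.3.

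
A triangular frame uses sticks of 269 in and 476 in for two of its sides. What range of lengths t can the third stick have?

By the triangle inequality, t must be less than 269 + 476 = 745 and greater than |269 − 476| = 207.

207 < t < 745 (in)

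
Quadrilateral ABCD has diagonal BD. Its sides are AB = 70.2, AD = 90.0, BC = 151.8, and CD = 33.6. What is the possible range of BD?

From triangle ABD: |70.2 − 90.0| < BD < 70.2 + 90.0, i.e. 19.8 < BD < 160.2.
From triangle CBD: 118.2 < BD < 185.4.
Both must hold, so BD lies in the intersection.

118.2 < BD < 160.2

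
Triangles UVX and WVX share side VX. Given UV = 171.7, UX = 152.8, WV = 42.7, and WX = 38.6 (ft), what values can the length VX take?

18.9 < VX < 81.3

From triangle UVX: |171.7 − 152.8| < VX < 171.7 + 152.8, i.e. 18.9 < VX < 324.5.
From triangle WVX: 4.1 < VX < 81.3.
Both must hold, so VX lies in the intersection.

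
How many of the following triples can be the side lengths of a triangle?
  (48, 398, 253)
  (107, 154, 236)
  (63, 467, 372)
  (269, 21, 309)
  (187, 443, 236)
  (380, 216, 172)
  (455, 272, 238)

3

(48,253,398): 48+253 ≤ 398 → not valid
(107,154,236): 107+154 > 236 → valid
(63,372,467): 63+372 ≤ 467 → not valid
(21,269,309): 21+269 ≤ 309 → not valid
(187,236,443): 187+236 ≤ 443 → not valid
(172,216,380): 172+216 > 380 → valid
(238,272,455): 238+272 > 455 → valid
3 of the 7 triples form a triangle.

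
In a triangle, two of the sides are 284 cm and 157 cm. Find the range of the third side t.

By the triangle inequality, t must be less than 284 + 157 = 441 and greater than |284 − 157| = 127.

127 < t < 441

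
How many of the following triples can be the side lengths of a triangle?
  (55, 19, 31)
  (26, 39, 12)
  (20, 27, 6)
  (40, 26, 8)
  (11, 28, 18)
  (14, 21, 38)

(19,31,55): 19+31 ≤ 55 → not valid
(12,26,39): 12+26 ≤ 39 → not valid
(6,20,27): 6+20 ≤ 27 → not valid
(8,26,40): 8+26 ≤ 40 → not valid
(11,18,28): 11+18 > 28 → valid
(14,21,38): 14+21 ≤ 38 → not valid
1 of the 6 triples forms a triangle.

1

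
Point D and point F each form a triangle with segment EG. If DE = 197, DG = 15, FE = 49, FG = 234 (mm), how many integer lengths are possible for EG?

26

From triangle DEG: 182 < EG < 212.
From triangle FEG: 185 < EG < 283.
Intersection: 185 < EG < 212, so integers 186 through 211: 26 values.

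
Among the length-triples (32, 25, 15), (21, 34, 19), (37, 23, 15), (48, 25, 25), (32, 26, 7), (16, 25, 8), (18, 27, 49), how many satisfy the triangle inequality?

(15,25,32): 15+25 > 32 → valid
(19,21,34): 19+21 > 34 → valid
(15,23,37): 15+23 > 37 → valid
(25,25,48): 25+25 > 48 → valid
(7,26,32): 7+26 > 32 → valid
(8,16,25): 8+16 ≤ 25 → not valid
(18,27,49): 18+27 ≤ 49 → not valid
5 of the 7 triples form a triangle.

5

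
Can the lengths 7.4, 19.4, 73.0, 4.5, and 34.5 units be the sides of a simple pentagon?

For a pentagon, each side must be shorter than the sum of the others.
Here the longest side is 73.0, but the remaining 4 sides sum to only 65.8.

No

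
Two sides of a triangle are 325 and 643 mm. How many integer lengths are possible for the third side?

The third side lies in the open interval (318, 968).
Integers from 319 to 967 inclusive: 967 − 319 + 1 = 649.

649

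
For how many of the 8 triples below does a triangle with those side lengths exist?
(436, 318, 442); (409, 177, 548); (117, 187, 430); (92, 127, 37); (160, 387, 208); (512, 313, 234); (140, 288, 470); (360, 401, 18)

(318,436,442): 318+436 > 442 → valid
(177,409,548): 177+409 > 548 → valid
(117,187,430): 117+187 ≤ 430 → not valid
(37,92,127): 37+92 > 127 → valid
(160,208,387): 160+208 ≤ 387 → not valid
(234,313,512): 234+313 > 512 → valid
(140,288,470): 140+288 ≤ 470 → not valid
(18,360,401): 18+360 ≤ 401 → not valid
4 of the 8 triples form a triangle.

4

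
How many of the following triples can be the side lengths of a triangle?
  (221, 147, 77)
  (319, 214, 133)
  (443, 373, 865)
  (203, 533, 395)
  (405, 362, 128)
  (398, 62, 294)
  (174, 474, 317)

(77,147,221): 77+147 > 221 → valid
(133,214,319): 133+214 > 319 → valid
(373,443,865): 373+443 ≤ 865 → not valid
(203,395,533): 203+395 > 533 → valid
(128,362,405): 128+362 > 405 → valid
(62,294,398): 62+294 ≤ 398 → not valid
(174,317,474): 174+317 > 474 → valid
5 of the 7 triples form a triangle.

5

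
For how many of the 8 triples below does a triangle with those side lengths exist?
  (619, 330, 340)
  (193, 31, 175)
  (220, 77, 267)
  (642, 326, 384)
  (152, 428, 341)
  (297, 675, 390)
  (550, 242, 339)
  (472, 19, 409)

7

(330,340,619): 330+340 > 619 → valid
(31,175,193): 31+175 > 193 → valid
(77,220,267): 77+220 > 267 → valid
(326,384,642): 326+384 > 642 → valid
(152,341,428): 152+341 > 428 → valid
(297,390,675): 297+390 > 675 → valid
(242,339,550): 242+339 > 550 → valid
(19,409,472): 19+409 ≤ 472 → not valid
7 of the 8 triples form a triangle.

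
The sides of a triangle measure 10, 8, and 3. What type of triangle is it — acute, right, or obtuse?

Compare the square of the longest side to the sum of squares of the other two: 3² + 8² = 73 < 100 = 10².

obtuse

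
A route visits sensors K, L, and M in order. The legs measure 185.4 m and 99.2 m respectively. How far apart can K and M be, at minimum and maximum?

By the triangle inequality, |185.4 − 99.2| ≤ KM ≤ 185.4 + 99.2.

86.2 ≤ KM ≤ 284.6 m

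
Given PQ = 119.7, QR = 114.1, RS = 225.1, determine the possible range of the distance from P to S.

The maximum is all hops collinear in one direction: 119.7 + 114.1 + 225.1 = 458.9.
The longest hop is 225.1; the others sum to 233.8. Since 225.1 ≤ 233.8, the path can fold back on itself completely, so the minimum distance is 0.

0 ≤ PS ≤ 458.9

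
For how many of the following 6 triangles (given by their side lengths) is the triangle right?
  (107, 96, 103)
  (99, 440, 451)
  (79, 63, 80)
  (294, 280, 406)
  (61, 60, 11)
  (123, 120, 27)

4

(107,96,103): 96²+103² = 19825 > 11449 = 107² → acute
(99,440,451): 99²+440² = 203401 = 451² → right
(79,63,80): 63²+79² = 10210 > 6400 = 80² → acute
(294,280,406): 280²+294² = 164836 = 406² → right
(61,60,11): 11²+60² = 3721 = 61² → right
(123,120,27): 27²+120² = 15129 = 123² → right
4 of the 6 are right.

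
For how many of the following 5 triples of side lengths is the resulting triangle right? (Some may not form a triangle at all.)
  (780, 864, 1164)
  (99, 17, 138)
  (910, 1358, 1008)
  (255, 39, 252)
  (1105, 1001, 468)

4

(780,864,1164): 780²+864² = 1354896 = 1164² → right
(99,17,138): 17+99 ≤ 138, not a triangle
(910,1358,1008): 910²+1008² = 1844164 = 1358² → right
(255,39,252): 39²+252² = 65025 = 255² → right
(1105,1001,468): 468²+1001² = 1221025 = 1105² → right
4 of the 5 are right.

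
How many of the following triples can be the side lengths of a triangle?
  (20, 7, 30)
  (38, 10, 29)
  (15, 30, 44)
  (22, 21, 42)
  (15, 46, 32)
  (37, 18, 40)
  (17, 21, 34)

6

(7,20,30): 7+20 ≤ 30 → not valid
(10,29,38): 10+29 > 38 → valid
(15,30,44): 15+30 > 44 → valid
(21,22,42): 21+22 > 42 → valid
(15,32,46): 15+32 > 46 → valid
(18,37,40): 18+37 > 40 → valid
(17,21,34): 17+21 > 34 → valid
6 of the 7 triples form a triangle.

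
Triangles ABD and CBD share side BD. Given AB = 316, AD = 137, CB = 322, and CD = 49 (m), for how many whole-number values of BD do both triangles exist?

From triangle ABD: 179 < BD < 453.
From triangle CBD: 273 < BD < 371.
Intersection: 273 < BD < 371, so integers 274 through 370: 97 values.

97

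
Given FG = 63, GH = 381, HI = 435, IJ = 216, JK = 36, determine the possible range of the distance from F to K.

The maximum is all hops collinear in one direction: 63 + 381 + 435 + 216 + 36 = 1131.
The longest hop is 435; the others sum to 696. Since 435 ≤ 696, the path can fold back on itself completely, so the minimum distance is 0.

0 ≤ FK ≤ 1131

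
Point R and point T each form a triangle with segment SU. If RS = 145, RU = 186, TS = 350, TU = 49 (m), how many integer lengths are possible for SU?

From triangle RSU: 41 < SU < 331.
From triangle TSU: 301 < SU < 399.
Intersection: 301 < SU < 331, so integers 302 through 330: 29 values.

29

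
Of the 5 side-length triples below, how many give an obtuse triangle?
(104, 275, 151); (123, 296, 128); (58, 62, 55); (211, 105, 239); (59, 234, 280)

2

(104,275,151): 104+151 ≤ 275, not a triangle
(123,296,128): 123+128 ≤ 296, not a triangle
(58,62,55): 55²+58² = 6389 > 3844 = 62² → acute
(211,105,239): 105²+211² = 55546 < 57121 = 239² → obtuse
(59,234,280): 59²+234² = 58237 < 78400 = 280² → obtuse
2 of the 5 are obtuse.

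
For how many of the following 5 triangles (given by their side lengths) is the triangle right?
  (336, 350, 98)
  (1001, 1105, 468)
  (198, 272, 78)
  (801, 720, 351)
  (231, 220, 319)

4

(336,350,98): 98²+336² = 122500 = 350² → right
(1001,1105,468): 468²+1001² = 1221025 = 1105² → right
(198,272,78): 78²+198² = 45288 < 73984 = 272² → obtuse
(801,720,351): 351²+720² = 641601 = 801² → right
(231,220,319): 220²+231² = 101761 = 319² → right
4 of the 5 are right.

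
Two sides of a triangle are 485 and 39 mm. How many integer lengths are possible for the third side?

The third side lies in the open interval (446, 524).
Integers from 447 to 523 inclusive: 523 − 447 + 1 = 77.

77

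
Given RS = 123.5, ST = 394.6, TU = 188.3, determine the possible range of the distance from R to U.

The maximum is all hops collinear in one direction: 123.5 + 394.6 + 188.3 = 706.4.
The longest hop is 394.6; the others sum to 311.8. Folding the others back against it leaves at least 394.6 − 311.8 = 82.8.

82.8 ≤ RU ≤ 706.4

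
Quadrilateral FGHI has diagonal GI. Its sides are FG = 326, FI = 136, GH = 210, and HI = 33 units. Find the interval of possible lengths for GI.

190 < GI < 243

From triangle FGI: |326 − 136| < GI < 326 + 136, i.e. 190 < GI < 462.
From triangle HGI: 177 < GI < 243.
Both must hold, so GI lies in the intersection.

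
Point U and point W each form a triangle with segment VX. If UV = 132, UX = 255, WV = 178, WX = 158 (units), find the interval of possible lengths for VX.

From triangle UVX: |132 − 255| < VX < 132 + 255, i.e. 123 < VX < 387.
From triangle WVX: 20 < VX < 336.
Both must hold, so VX lies in the intersection.

123 < VX < 336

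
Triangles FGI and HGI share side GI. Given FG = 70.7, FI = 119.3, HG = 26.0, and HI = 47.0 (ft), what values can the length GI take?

From triangle FGI: |70.7 − 119.3| < GI < 70.7 + 119.3, i.e. 48.6 < GI < 190.0.
From triangle HGI: 21.0 < GI < 73.0.
Both must hold, so GI lies in the intersection.

48.6 < GI < 73.0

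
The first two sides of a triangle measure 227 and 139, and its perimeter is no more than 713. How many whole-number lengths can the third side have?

Triangle inequality: 88 < x < 366. Perimeter ≤ 713 gives x ≤ 713 − 227 − 139 = 347.
So 88 < x ≤ 347; integers 89 through 347: 259 values.

259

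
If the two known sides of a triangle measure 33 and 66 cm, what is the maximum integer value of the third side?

The third side must be strictly less than 33 + 66 = 99.
The largest integer below 99 is 98.

98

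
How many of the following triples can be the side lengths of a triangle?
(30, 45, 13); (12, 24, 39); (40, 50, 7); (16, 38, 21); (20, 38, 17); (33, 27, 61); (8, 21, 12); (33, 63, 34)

1

(13,30,45): 13+30 ≤ 45 → not valid
(12,24,39): 12+24 ≤ 39 → not valid
(7,40,50): 7+40 ≤ 50 → not valid
(16,21,38): 16+21 ≤ 38 → not valid
(17,20,38): 17+20 ≤ 38 → not valid
(27,33,61): 27+33 ≤ 61 → not valid
(8,12,21): 8+12 ≤ 21 → not valid
(33,34,63): 33+34 > 63 → valid
1 of the 8 triples forms a triangle.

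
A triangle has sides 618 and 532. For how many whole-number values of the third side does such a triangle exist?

1063

The third side lies in the open interval (86, 1150).
Integers from 87 to 1149 inclusive: 1149 − 87 + 1 = 1063.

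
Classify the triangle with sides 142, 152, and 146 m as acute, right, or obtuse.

acute

Compare the square of the longest side to the sum of squares of the other two: 142² + 146² = 41480 > 23104 = 152².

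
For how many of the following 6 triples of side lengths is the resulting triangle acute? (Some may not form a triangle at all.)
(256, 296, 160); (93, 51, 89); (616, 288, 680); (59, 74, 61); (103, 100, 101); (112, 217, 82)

(256,296,160): 160²+256² = 91136 > 87616 = 296² → acute
(93,51,89): 51²+89² = 10522 > 8649 = 93² → acute
(616,288,680): 288²+616² = 462400 = 680² → right
(59,74,61): 59²+61² = 7202 > 5476 = 74² → acute
(103,100,101): 100²+101² = 20201 > 10609 = 103² → acute
(112,217,82): 82+112 ≤ 217, not a triangle
4 of the 6 are acute.

4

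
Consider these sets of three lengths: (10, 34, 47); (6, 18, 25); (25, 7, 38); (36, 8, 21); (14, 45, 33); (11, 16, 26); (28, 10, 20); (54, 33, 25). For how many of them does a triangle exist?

4

(10,34,47): 10+34 ≤ 47 → not valid
(6,18,25): 6+18 ≤ 25 → not valid
(7,25,38): 7+25 ≤ 38 → not valid
(8,21,36): 8+21 ≤ 36 → not valid
(14,33,45): 14+33 > 45 → valid
(11,16,26): 11+16 > 26 → valid
(10,20,28): 10+20 > 28 → valid
(25,33,54): 25+33 > 54 → valid
4 of the 8 triples form a triangle.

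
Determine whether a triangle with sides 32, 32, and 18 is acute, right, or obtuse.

Compare the square of the longest side to the sum of squares of the other two: 18² + 32² = 1348 > 1024 = 32².

acute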